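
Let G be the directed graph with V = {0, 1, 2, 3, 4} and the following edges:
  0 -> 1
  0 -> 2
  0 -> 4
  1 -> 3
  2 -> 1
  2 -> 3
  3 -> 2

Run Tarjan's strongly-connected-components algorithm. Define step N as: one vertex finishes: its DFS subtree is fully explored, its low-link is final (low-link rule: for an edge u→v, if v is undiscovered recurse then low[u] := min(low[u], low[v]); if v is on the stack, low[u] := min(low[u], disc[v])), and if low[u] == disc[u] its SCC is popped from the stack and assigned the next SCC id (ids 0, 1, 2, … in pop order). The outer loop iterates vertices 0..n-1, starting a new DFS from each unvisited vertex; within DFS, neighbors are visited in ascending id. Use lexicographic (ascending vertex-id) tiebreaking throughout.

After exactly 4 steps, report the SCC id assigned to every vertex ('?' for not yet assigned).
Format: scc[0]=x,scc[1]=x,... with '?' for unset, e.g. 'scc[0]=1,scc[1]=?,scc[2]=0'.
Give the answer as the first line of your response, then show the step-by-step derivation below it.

scc[0]=?,scc[1]=0,scc[2]=0,scc[3]=0,scc[4]=1

step 1: low=(low[0]=0,low[1]=1,low[2]=1,low[3]=2,low[4]=?); scc=(scc[0]=?,scc[1]=?,scc[2]=?,scc[3]=?,scc[4]=?)
step 2: low=(low[0]=0,low[1]=1,low[2]=1,low[3]=1,low[4]=?); scc=(scc[0]=?,scc[1]=?,scc[2]=?,scc[3]=?,scc[4]=?)
step 3: low=(low[0]=0,low[1]=1,low[2]=1,low[3]=1,low[4]=?); scc=(scc[0]=?,scc[1]=0,scc[2]=0,scc[3]=0,scc[4]=?)
step 4: low=(low[0]=0,low[1]=1,low[2]=1,low[3]=1,low[4]=4); scc=(scc[0]=?,scc[1]=0,scc[2]=0,scc[3]=0,scc[4]=1)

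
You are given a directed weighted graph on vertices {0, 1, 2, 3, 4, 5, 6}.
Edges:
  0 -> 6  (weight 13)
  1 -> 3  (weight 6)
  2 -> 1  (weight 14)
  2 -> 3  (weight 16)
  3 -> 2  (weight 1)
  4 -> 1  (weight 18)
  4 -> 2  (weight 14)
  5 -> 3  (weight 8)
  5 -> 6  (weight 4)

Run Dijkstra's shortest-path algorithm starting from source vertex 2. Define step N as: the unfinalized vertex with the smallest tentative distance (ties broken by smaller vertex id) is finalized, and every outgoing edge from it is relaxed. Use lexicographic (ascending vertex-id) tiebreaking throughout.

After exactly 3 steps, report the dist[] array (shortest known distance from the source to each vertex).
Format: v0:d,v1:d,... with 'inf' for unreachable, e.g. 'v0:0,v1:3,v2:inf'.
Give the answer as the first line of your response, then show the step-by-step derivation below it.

v0:inf,v1:14,v2:0,v3:16,v4:inf,v5:inf,v6:inf

step 1: dist = v0:inf,v1:14,v2:0,v3:16,v4:inf,v5:inf,v6:inf
step 2: dist = v0:inf,v1:14,v2:0,v3:16,v4:inf,v5:inf,v6:inf
step 3: dist = v0:inf,v1:14,v2:0,v3:16,v4:inf,v5:inf,v6:inf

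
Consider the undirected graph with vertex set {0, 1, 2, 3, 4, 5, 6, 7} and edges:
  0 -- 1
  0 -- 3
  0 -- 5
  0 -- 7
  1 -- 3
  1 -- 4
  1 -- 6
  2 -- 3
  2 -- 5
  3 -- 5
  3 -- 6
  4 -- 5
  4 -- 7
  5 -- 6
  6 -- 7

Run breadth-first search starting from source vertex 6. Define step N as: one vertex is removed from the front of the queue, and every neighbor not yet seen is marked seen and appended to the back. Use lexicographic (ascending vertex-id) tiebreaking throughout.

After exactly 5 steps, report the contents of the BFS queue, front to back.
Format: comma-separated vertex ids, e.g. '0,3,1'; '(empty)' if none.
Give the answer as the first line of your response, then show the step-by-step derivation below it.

0,4,2

step 1: dequeue 6; queue=[1,3,5,7]; order=6
step 2: dequeue 1; queue=[3,5,7,0,4]; order=6,1
step 3: dequeue 3; queue=[5,7,0,4,2]; order=6,1,3
step 4: dequeue 5; queue=[7,0,4,2]; order=6,1,3,5
step 5: dequeue 7; queue=[0,4,2]; order=6,1,3,5,7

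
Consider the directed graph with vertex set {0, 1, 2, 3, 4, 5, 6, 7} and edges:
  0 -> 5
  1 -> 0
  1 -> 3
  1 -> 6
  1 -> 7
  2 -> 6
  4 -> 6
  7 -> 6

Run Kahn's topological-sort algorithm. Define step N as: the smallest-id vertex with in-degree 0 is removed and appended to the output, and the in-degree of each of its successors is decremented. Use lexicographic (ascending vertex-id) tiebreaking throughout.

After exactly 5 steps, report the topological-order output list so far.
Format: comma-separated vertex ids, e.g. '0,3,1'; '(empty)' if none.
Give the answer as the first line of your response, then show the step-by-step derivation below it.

1,0,2,3,4

step 1: output 1; order=[1]; indeg=(0,0,0,0,0,1,3,0)
step 2: output 0; order=[1,0]; indeg=(0,0,0,0,0,0,3,0)
step 3: output 2; order=[1,0,2]; indeg=(0,0,0,0,0,0,2,0)
step 4: output 3; order=[1,0,2,3]; indeg=(0,0,0,0,0,0,2,0)
step 5: output 4; order=[1,0,2,3,4]; indeg=(0,0,0,0,0,0,1,0)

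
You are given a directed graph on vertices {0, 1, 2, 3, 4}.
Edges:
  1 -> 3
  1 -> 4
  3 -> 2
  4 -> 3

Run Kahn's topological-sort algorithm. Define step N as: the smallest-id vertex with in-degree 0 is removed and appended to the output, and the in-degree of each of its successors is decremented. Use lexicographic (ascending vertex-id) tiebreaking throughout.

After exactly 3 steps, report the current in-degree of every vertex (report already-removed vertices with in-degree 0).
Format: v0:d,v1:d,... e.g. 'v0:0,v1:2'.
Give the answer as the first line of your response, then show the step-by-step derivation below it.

v0:0,v1:0,v2:1,v3:0,v4:0

step 1: output 0; order=[0]; indeg=(0,0,1,2,1)
step 2: output 1; order=[0,1]; indeg=(0,0,1,1,0)
step 3: output 4; order=[0,1,4]; indeg=(0,0,1,0,0)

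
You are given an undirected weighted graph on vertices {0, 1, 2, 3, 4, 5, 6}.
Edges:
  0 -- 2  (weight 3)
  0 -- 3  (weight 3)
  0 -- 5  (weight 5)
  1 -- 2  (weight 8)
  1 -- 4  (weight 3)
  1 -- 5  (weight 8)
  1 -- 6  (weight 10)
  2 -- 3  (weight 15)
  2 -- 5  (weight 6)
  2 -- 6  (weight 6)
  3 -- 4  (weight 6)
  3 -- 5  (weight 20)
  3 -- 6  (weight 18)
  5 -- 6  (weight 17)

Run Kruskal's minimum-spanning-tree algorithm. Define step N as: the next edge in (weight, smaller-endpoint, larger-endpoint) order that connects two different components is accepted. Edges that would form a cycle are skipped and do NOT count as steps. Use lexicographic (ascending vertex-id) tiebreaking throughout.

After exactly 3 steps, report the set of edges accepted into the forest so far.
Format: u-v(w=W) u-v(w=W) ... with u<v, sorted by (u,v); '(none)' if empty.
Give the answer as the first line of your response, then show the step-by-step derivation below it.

0-2(w=3) 0-3(w=3) 1-4(w=3)

step 1: add edge 0-2 (w=3); MST = {0-2(w=3)}
step 2: add edge 0-3 (w=3); MST = {0-2(w=3) 0-3(w=3)}
step 3: add edge 1-4 (w=3); MST = {0-2(w=3) 0-3(w=3) 1-4(w=3)}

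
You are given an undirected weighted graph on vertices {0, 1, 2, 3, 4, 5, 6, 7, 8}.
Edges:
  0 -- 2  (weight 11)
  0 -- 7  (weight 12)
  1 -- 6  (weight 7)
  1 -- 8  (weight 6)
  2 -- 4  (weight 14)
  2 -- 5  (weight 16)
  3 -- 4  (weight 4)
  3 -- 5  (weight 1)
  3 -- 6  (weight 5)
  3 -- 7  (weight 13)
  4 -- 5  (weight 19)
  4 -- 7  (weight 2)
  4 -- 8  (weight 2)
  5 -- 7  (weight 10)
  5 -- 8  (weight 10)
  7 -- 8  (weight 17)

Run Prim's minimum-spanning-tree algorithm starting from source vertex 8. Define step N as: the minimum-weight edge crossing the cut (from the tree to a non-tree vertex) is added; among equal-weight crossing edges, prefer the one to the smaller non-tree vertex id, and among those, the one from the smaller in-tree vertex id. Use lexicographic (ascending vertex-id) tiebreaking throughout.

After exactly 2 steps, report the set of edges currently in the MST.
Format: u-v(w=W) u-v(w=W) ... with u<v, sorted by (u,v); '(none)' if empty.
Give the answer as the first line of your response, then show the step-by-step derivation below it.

4-7(w=2) 4-8(w=2)

step 1: add edge 4-8 (w=2); MST = {4-8(w=2)}
step 2: add edge 4-7 (w=2); MST = {4-7(w=2) 4-8(w=2)}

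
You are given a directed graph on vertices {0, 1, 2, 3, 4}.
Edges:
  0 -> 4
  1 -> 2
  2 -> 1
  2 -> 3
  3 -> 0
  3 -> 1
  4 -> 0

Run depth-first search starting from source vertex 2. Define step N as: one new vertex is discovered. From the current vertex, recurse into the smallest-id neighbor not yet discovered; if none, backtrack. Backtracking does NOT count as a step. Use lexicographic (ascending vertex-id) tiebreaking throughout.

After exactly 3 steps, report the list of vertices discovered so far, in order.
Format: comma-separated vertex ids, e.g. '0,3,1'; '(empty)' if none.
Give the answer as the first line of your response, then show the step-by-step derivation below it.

2,1,3

step 1: discover 2; path=2; order=2
step 2: discover 1; path=2>1; order=2,1
step 3: discover 3; path=2>3; order=2,1,3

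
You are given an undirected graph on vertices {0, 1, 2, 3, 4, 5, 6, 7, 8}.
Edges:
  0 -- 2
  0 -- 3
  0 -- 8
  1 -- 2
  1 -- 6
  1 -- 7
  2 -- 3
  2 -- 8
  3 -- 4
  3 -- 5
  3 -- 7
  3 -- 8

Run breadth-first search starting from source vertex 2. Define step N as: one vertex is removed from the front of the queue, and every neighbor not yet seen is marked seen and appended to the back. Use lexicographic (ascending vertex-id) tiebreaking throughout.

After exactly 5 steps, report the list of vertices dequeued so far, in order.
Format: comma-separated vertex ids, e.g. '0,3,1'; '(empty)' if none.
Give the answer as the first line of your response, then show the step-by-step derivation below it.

2,0,1,3,8

step 1: dequeue 2; queue=[0,1,3,8]; order=2
step 2: dequeue 0; queue=[1,3,8]; order=2,0
step 3: dequeue 1; queue=[3,8,6,7]; order=2,0,1
step 4: dequeue 3; queue=[8,6,7,4,5]; order=2,0,1,3
step 5: dequeue 8; queue=[6,7,4,5]; order=2,0,1,3,8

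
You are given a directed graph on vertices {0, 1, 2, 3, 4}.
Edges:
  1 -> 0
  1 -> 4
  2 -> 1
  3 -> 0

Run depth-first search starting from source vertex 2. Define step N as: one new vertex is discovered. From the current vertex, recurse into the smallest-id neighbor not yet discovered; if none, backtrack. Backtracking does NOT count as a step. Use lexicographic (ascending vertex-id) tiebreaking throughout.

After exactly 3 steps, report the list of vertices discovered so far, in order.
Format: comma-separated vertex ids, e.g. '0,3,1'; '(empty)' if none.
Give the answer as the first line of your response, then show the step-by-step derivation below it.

2,1,0

step 1: discover 2; path=2; order=2
step 2: discover 1; path=2>1; order=2,1
step 3: discover 0; path=2>1>0; order=2,1,0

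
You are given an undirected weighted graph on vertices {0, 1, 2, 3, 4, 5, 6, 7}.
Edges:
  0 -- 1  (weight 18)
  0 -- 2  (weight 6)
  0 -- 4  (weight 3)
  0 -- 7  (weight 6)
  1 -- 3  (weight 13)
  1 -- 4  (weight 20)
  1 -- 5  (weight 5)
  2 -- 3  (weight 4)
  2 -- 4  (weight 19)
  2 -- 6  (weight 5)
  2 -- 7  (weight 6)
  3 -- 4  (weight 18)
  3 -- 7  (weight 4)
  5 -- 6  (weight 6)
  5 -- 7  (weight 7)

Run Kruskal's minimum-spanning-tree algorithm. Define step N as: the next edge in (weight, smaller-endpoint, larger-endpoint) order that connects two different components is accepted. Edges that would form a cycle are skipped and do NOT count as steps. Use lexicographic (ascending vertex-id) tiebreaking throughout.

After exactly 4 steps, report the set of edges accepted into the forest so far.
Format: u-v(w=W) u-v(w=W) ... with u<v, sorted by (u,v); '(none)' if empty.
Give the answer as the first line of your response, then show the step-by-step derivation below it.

0-4(w=3) 1-5(w=5) 2-3(w=4) 3-7(w=4)

step 1: add edge 0-4 (w=3); MST = {0-4(w=3)}
step 2: add edge 2-3 (w=4); MST = {0-4(w=3) 2-3(w=4)}
step 3: add edge 3-7 (w=4); MST = {0-4(w=3) 2-3(w=4) 3-7(w=4)}
step 4: add edge 1-5 (w=5); MST = {0-4(w=3) 1-5(w=5) 2-3(w=4) 3-7(w=4)}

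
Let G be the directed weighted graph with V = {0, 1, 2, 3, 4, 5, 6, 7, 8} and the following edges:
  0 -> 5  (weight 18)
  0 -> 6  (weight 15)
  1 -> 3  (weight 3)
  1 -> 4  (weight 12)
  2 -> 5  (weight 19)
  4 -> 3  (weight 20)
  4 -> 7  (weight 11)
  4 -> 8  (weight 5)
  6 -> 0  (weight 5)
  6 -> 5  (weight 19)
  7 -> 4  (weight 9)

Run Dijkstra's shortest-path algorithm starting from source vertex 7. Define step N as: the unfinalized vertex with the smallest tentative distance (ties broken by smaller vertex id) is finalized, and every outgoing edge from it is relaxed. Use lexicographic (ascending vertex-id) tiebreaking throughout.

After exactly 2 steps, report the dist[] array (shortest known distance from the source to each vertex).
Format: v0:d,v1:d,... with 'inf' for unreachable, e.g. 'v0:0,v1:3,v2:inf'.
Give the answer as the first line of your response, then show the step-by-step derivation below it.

v0:inf,v1:inf,v2:inf,v3:29,v4:9,v5:inf,v6:inf,v7:0,v8:14

step 1: dist = v0:inf,v1:inf,v2:inf,v3:inf,v4:9,v5:inf,v6:inf,v7:0,v8:inf
step 2: dist = v0:inf,v1:inf,v2:inf,v3:29,v4:9,v5:inf,v6:inf,v7:0,v8:14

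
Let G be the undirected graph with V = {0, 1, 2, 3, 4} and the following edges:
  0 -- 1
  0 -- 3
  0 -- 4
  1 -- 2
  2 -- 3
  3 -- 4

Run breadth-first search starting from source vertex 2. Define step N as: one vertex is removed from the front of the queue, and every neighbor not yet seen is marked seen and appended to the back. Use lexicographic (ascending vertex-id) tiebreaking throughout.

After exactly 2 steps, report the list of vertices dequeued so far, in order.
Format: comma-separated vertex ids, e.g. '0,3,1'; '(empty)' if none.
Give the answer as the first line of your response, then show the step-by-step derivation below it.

2,1

step 1: dequeue 2; queue=[1,3]; order=2
step 2: dequeue 1; queue=[3,0]; order=2,1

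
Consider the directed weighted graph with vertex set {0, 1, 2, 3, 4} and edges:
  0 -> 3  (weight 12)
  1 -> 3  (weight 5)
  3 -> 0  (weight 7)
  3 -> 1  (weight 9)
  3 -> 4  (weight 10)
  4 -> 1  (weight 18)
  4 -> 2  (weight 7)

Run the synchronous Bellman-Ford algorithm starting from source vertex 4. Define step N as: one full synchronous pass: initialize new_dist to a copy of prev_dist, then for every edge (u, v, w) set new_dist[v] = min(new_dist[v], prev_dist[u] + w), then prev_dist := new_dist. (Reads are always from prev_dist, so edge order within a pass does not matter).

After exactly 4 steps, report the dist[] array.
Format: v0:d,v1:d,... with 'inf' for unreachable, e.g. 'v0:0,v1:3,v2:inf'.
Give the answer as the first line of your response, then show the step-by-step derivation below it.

v0:30,v1:18,v2:7,v3:23,v4:0

step 1: dist = v0:inf,v1:18,v2:7,v3:inf,v4:0
step 2: dist = v0:inf,v1:18,v2:7,v3:23,v4:0
step 3: dist = v0:30,v1:18,v2:7,v3:23,v4:0
step 4: dist = v0:30,v1:18,v2:7,v3:23,v4:0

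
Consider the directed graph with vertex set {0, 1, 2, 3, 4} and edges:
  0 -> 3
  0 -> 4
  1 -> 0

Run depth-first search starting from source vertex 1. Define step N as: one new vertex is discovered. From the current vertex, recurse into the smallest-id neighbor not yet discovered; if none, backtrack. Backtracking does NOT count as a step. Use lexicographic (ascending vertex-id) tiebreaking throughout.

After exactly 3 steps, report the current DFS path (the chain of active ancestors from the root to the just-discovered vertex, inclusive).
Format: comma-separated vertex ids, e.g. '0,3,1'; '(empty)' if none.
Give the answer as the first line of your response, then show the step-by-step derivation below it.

1,0,3

step 1: discover 1; path=1; order=1
step 2: discover 0; path=1>0; order=1,0
step 3: discover 3; path=1>0>3; order=1,0,3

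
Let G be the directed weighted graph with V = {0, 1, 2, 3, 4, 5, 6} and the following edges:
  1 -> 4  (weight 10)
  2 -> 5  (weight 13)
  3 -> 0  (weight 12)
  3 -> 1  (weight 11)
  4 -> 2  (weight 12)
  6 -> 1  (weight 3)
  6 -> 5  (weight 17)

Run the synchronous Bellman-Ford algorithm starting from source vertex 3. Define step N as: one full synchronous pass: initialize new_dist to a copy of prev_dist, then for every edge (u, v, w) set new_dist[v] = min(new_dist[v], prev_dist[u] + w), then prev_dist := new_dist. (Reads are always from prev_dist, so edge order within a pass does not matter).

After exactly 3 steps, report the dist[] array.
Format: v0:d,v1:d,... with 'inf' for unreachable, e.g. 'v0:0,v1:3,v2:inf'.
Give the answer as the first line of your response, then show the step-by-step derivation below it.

v0:12,v1:11,v2:33,v3:0,v4:21,v5:inf,v6:inf

step 1: dist = v0:12,v1:11,v2:inf,v3:0,v4:inf,v5:inf,v6:inf
step 2: dist = v0:12,v1:11,v2:inf,v3:0,v4:21,v5:inf,v6:inf
step 3: dist = v0:12,v1:11,v2:33,v3:0,v4:21,v5:inf,v6:inf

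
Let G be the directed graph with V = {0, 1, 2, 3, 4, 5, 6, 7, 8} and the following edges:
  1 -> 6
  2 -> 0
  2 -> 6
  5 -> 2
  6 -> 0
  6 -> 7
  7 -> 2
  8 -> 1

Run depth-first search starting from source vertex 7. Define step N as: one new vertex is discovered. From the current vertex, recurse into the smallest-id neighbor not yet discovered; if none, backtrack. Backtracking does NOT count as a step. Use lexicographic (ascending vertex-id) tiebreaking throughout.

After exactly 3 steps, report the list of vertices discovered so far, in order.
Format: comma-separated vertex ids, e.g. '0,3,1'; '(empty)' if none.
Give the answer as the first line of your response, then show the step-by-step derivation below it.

7,2,0

step 1: discover 7; path=7; order=7
step 2: discover 2; path=7>2; order=7,2
step 3: discover 0; path=7>2>0; order=7,2,0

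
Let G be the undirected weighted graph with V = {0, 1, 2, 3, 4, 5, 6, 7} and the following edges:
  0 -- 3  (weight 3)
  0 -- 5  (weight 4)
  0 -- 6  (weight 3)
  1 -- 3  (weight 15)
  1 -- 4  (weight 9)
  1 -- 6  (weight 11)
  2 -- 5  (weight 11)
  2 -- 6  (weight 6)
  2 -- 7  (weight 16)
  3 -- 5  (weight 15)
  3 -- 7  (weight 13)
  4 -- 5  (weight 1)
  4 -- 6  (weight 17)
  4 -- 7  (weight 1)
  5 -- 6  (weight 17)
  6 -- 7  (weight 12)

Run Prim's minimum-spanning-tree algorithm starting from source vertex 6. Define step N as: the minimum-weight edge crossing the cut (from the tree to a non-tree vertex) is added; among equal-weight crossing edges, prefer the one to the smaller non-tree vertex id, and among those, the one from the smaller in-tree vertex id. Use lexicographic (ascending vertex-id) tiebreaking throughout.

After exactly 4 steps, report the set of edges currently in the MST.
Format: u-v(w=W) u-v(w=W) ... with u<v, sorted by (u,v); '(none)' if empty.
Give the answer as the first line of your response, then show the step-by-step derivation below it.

0-3(w=3) 0-5(w=4) 0-6(w=3) 4-5(w=1)

step 1: add edge 0-6 (w=3); MST = {0-6(w=3)}
step 2: add edge 0-3 (w=3); MST = {0-3(w=3) 0-6(w=3)}
step 3: add edge 0-5 (w=4); MST = {0-3(w=3) 0-5(w=4) 0-6(w=3)}
step 4: add edge 4-5 (w=1); MST = {0-3(w=3) 0-5(w=4) 0-6(w=3) 4-5(w=1)}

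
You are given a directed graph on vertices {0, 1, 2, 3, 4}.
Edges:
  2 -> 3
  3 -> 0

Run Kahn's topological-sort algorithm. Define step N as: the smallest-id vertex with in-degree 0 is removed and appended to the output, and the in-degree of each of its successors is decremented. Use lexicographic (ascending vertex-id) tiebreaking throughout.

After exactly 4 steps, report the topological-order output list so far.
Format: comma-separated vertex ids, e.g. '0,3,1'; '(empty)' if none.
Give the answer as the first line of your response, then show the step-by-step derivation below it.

1,2,3,0

step 1: output 1; order=[1]; indeg=(1,0,0,1,0)
step 2: output 2; order=[1,2]; indeg=(1,0,0,0,0)
step 3: output 3; order=[1,2,3]; indeg=(0,0,0,0,0)
step 4: output 0; order=[1,2,3,0]; indeg=(0,0,0,0,0)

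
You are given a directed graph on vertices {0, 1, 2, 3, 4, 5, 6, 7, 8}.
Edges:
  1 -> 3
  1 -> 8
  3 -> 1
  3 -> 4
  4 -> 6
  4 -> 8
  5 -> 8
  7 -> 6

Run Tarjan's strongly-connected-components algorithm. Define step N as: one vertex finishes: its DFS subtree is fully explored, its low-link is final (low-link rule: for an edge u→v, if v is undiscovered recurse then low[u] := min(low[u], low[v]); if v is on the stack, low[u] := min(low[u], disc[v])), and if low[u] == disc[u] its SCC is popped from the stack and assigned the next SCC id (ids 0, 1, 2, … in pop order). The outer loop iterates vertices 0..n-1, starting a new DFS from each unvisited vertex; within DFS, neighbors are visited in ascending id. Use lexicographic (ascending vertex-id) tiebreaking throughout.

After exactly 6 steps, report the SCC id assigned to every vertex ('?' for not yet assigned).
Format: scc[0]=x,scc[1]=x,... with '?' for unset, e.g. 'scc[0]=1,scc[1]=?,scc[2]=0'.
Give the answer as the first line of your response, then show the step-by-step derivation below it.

scc[0]=0,scc[1]=4,scc[2]=?,scc[3]=4,scc[4]=3,scc[5]=?,scc[6]=1,scc[7]=?,scc[8]=2

step 1: low=(low[0]=0,low[1]=?,low[2]=?,low[3]=?,low[4]=?,low[5]=?,low[6]=?,low[7]=?,low[8]=?); scc=(scc[0]=0,scc[1]=?,scc[2]=?,scc[3]=?,scc[4]=?,scc[5]=?,scc[6]=?,scc[7]=?,scc[8]=?)
step 2: low=(low[0]=0,low[1]=1,low[2]=?,low[3]=1,low[4]=3,low[5]=?,low[6]=4,low[7]=?,low[8]=?); scc=(scc[0]=0,scc[1]=?,scc[2]=?,scc[3]=?,scc[4]=?,scc[5]=?,scc[6]=1,scc[7]=?,scc[8]=?)
step 3: low=(low[0]=0,low[1]=1,low[2]=?,low[3]=1,low[4]=3,low[5]=?,low[6]=4,low[7]=?,low[8]=5); scc=(scc[0]=0,scc[1]=?,scc[2]=?,scc[3]=?,scc[4]=?,scc[5]=?,scc[6]=1,scc[7]=?,scc[8]=2)
step 4: low=(low[0]=0,low[1]=1,low[2]=?,low[3]=1,low[4]=3,low[5]=?,low[6]=4,low[7]=?,low[8]=5); scc=(scc[0]=0,scc[1]=?,scc[2]=?,scc[3]=?,scc[4]=3,scc[5]=?,scc[6]=1,scc[7]=?,scc[8]=2)
step 5: low=(low[0]=0,low[1]=1,low[2]=?,low[3]=1,low[4]=3,low[5]=?,low[6]=4,low[7]=?,low[8]=5); scc=(scc[0]=0,scc[1]=?,scc[2]=?,scc[3]=?,scc[4]=3,scc[5]=?,scc[6]=1,scc[7]=?,scc[8]=2)
step 6: low=(low[0]=0,low[1]=1,low[2]=?,low[3]=1,low[4]=3,low[5]=?,low[6]=4,low[7]=?,low[8]=5); scc=(scc[0]=0,scc[1]=4,scc[2]=?,scc[3]=4,scc[4]=3,scc[5]=?,scc[6]=1,scc[7]=?,scc[8]=2)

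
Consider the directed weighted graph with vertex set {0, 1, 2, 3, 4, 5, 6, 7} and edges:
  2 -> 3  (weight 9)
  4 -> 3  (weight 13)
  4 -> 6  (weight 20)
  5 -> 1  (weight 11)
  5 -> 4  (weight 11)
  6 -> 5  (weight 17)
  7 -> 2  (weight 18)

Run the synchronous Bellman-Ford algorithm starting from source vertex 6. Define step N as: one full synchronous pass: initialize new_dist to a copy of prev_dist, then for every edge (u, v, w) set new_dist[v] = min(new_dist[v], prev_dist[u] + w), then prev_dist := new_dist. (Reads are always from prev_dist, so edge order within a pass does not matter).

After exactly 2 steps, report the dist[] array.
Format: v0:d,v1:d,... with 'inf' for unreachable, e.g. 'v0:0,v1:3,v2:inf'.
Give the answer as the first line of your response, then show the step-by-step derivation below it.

v0:inf,v1:28,v2:inf,v3:inf,v4:28,v5:17,v6:0,v7:inf

step 1: dist = v0:inf,v1:inf,v2:inf,v3:inf,v4:inf,v5:17,v6:0,v7:inf
step 2: dist = v0:inf,v1:28,v2:inf,v3:inf,v4:28,v5:17,v6:0,v7:inf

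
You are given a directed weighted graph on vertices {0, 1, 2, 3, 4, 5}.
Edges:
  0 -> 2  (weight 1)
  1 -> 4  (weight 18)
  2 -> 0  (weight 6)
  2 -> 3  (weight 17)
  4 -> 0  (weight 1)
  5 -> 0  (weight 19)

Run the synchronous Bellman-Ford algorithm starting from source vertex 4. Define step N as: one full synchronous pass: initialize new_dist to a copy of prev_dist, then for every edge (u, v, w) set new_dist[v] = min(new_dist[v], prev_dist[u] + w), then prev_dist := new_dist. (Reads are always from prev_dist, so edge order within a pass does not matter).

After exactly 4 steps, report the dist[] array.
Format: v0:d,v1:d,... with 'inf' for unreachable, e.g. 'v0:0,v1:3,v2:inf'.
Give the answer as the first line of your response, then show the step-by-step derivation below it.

v0:1,v1:inf,v2:2,v3:19,v4:0,v5:inf

step 1: dist = v0:1,v1:inf,v2:inf,v3:inf,v4:0,v5:inf
step 2: dist = v0:1,v1:inf,v2:2,v3:inf,v4:0,v5:inf
step 3: dist = v0:1,v1:inf,v2:2,v3:19,v4:0,v5:inf
step 4: dist = v0:1,v1:inf,v2:2,v3:19,v4:0,v5:inf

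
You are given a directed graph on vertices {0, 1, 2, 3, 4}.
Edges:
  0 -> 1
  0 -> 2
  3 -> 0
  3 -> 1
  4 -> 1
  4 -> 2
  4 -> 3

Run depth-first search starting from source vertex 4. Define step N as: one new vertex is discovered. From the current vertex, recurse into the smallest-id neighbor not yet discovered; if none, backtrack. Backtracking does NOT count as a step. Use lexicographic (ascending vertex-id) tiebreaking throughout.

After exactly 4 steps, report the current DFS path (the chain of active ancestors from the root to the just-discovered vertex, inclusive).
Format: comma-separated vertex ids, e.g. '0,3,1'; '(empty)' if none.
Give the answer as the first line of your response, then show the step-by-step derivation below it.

4,3

step 1: discover 4; path=4; order=4
step 2: discover 1; path=4>1; order=4,1
step 3: discover 2; path=4>2; order=4,1,2
step 4: discover 3; path=4>3; order=4,1,2,3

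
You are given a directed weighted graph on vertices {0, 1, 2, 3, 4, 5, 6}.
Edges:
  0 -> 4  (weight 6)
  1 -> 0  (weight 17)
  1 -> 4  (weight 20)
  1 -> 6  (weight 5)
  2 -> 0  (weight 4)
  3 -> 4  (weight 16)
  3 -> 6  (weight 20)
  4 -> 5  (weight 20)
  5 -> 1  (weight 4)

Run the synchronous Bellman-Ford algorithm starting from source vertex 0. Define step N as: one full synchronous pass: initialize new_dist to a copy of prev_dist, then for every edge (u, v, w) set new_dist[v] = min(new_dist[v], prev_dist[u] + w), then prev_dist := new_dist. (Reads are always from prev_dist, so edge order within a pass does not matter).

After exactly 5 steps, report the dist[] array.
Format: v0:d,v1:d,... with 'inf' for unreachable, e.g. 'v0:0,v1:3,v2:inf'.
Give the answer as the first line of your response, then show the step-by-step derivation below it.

v0:0,v1:30,v2:inf,v3:inf,v4:6,v5:26,v6:35

step 1: dist = v0:0,v1:inf,v2:inf,v3:inf,v4:6,v5:inf,v6:inf
step 2: dist = v0:0,v1:inf,v2:inf,v3:inf,v4:6,v5:26,v6:inf
step 3: dist = v0:0,v1:30,v2:inf,v3:inf,v4:6,v5:26,v6:inf
step 4: dist = v0:0,v1:30,v2:inf,v3:inf,v4:6,v5:26,v6:35
step 5: dist = v0:0,v1:30,v2:inf,v3:inf,v4:6,v5:26,v6:35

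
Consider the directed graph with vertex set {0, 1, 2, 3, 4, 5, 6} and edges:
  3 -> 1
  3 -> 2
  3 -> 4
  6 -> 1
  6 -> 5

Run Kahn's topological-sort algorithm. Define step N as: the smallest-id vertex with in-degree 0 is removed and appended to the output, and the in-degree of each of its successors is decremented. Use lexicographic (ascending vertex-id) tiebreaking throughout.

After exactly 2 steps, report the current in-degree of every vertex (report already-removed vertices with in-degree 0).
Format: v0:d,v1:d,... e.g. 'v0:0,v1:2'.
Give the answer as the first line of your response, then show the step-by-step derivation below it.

v0:0,v1:1,v2:0,v3:0,v4:0,v5:1,v6:0

step 1: output 0; order=[0]; indeg=(0,2,1,0,1,1,0)
step 2: output 3; order=[0,3]; indeg=(0,1,0,0,0,1,0)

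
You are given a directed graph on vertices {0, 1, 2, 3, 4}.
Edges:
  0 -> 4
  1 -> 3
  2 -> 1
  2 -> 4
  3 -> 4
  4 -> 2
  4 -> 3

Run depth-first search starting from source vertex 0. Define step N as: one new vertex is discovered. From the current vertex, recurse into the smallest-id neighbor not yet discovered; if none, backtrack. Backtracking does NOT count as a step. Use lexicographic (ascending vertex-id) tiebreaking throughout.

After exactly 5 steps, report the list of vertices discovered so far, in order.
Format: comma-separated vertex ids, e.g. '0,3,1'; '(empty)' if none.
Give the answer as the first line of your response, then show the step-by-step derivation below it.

0,4,2,1,3

step 1: discover 0; path=0; order=0
step 2: discover 4; path=0>4; order=0,4
step 3: discover 2; path=0>4>2; order=0,4,2
step 4: discover 1; path=0>4>2>1; order=0,4,2,1
step 5: discover 3; path=0>4>2>1>3; order=0,4,2,1,3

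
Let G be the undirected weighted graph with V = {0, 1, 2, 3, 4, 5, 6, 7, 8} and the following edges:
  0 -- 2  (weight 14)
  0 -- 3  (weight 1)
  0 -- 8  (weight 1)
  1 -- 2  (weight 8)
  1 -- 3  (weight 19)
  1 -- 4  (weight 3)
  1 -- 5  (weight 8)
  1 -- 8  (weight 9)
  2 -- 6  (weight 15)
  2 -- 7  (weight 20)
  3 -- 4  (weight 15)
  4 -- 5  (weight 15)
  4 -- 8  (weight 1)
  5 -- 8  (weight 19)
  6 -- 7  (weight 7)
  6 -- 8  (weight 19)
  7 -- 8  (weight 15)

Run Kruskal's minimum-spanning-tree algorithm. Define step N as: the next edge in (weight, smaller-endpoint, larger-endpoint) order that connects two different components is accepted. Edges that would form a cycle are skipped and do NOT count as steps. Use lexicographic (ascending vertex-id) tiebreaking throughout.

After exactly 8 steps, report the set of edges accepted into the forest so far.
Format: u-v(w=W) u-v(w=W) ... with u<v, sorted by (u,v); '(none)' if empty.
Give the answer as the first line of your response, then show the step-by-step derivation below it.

0-3(w=1) 0-8(w=1) 1-2(w=8) 1-4(w=3) 1-5(w=8) 2-6(w=15) 4-8(w=1) 6-7(w=7)

step 1: add edge 0-3 (w=1); MST = {0-3(w=1)}
step 2: add edge 0-8 (w=1); MST = {0-3(w=1) 0-8(w=1)}
step 3: add edge 4-8 (w=1); MST = {0-3(w=1) 0-8(w=1) 4-8(w=1)}
step 4: add edge 1-4 (w=3); MST = {0-3(w=1) 0-8(w=1) 1-4(w=3) 4-8(w=1)}
step 5: add edge 6-7 (w=7); MST = {0-3(w=1) 0-8(w=1) 1-4(w=3) 4-8(w=1) 6-7(w=7)}
step 6: add edge 1-2 (w=8); MST = {0-3(w=1) 0-8(w=1) 1-2(w=8) 1-4(w=3) 4-8(w=1) 6-7(w=7)}
step 7: add edge 1-5 (w=8); MST = {0-3(w=1) 0-8(w=1) 1-2(w=8) 1-4(w=3) 1-5(w=8) 4-8(w=1) 6-7(w=7)}
step 8: add edge 2-6 (w=15); MST = {0-3(w=1) 0-8(w=1) 1-2(w=8) 1-4(w=3) 1-5(w=8) 2-6(w=15) 4-8(w=1) 6-7(w=7)}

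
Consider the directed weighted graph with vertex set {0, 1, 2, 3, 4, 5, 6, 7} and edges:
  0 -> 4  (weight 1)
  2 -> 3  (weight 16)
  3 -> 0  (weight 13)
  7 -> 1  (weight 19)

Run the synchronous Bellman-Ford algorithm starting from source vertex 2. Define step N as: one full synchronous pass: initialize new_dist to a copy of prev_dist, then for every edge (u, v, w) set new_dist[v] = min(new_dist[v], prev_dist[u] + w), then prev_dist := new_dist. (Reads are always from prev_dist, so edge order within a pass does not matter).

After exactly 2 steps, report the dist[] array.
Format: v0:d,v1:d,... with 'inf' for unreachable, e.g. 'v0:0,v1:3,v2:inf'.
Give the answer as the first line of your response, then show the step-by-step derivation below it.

v0:29,v1:inf,v2:0,v3:16,v4:inf,v5:inf,v6:inf,v7:inf

step 1: dist = v0:inf,v1:inf,v2:0,v3:16,v4:inf,v5:inf,v6:inf,v7:inf
step 2: dist = v0:29,v1:inf,v2:0,v3:16,v4:inf,v5:inf,v6:inf,v7:inf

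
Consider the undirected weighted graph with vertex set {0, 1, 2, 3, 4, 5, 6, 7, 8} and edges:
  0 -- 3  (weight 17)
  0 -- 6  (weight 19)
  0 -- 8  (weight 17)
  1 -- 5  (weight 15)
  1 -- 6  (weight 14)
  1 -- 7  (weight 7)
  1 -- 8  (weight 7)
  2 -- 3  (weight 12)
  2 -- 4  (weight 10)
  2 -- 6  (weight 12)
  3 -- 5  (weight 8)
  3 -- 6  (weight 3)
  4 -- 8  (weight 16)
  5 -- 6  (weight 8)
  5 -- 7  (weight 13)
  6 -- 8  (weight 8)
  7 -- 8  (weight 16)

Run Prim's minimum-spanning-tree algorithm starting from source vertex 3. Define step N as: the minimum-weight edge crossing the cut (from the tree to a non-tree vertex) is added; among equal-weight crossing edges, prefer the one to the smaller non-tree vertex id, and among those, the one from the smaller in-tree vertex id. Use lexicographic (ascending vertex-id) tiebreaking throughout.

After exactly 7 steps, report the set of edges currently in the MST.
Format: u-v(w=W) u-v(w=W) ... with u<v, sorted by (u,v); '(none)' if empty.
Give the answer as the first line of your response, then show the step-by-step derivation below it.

1-7(w=7) 1-8(w=7) 2-3(w=12) 2-4(w=10) 3-5(w=8) 3-6(w=3) 6-8(w=8)

step 1: add edge 3-6 (w=3); MST = {3-6(w=3)}
step 2: add edge 3-5 (w=8); MST = {3-5(w=8) 3-6(w=3)}
step 3: add edge 6-8 (w=8); MST = {3-5(w=8) 3-6(w=3) 6-8(w=8)}
step 4: add edge 1-8 (w=7); MST = {1-8(w=7) 3-5(w=8) 3-6(w=3) 6-8(w=8)}
step 5: add edge 1-7 (w=7); MST = {1-7(w=7) 1-8(w=7) 3-5(w=8) 3-6(w=3) 6-8(w=8)}
step 6: add edge 2-3 (w=12); MST = {1-7(w=7) 1-8(w=7) 2-3(w=12) 3-5(w=8) 3-6(w=3) 6-8(w=8)}
step 7: add edge 2-4 (w=10); MST = {1-7(w=7) 1-8(w=7) 2-3(w=12) 2-4(w=10) 3-5(w=8) 3-6(w=3) 6-8(w=8)}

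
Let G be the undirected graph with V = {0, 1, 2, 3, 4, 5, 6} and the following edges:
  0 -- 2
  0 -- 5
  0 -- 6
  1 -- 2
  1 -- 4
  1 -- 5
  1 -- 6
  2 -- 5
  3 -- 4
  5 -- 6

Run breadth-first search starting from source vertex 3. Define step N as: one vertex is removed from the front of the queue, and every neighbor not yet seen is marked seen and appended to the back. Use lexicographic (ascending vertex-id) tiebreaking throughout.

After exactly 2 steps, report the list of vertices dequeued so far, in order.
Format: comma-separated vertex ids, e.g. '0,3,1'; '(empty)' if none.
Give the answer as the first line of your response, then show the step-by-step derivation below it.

3,4

step 1: dequeue 3; queue=[4]; order=3
step 2: dequeue 4; queue=[1]; order=3,4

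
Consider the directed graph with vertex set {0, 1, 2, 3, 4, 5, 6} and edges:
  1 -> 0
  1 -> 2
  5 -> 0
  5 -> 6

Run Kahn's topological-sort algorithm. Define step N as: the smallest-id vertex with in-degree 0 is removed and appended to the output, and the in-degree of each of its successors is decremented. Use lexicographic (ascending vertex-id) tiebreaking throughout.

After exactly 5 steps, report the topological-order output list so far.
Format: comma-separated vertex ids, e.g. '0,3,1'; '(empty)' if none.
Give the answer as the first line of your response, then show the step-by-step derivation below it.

1,2,3,4,5

step 1: output 1; order=[1]; indeg=(1,0,0,0,0,0,1)
step 2: output 2; order=[1,2]; indeg=(1,0,0,0,0,0,1)
step 3: output 3; order=[1,2,3]; indeg=(1,0,0,0,0,0,1)
step 4: output 4; order=[1,2,3,4]; indeg=(1,0,0,0,0,0,1)
step 5: output 5; order=[1,2,3,4,5]; indeg=(0,0,0,0,0,0,0)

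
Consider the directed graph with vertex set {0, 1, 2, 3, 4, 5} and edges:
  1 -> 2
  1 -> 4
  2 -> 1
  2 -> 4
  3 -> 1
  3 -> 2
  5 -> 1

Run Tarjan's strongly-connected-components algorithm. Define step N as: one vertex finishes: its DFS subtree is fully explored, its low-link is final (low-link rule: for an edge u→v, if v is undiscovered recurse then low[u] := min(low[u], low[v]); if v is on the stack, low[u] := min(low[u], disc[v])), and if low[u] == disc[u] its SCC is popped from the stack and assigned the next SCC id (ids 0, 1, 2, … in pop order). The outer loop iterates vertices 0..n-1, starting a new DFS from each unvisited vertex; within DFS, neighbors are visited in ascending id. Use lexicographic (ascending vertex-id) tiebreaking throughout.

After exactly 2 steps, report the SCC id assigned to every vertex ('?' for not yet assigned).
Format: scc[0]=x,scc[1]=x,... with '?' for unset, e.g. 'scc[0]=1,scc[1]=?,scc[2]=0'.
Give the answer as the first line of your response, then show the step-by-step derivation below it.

scc[0]=0,scc[1]=?,scc[2]=?,scc[3]=?,scc[4]=1,scc[5]=?

step 1: low=(low[0]=0,low[1]=?,low[2]=?,low[3]=?,low[4]=?,low[5]=?); scc=(scc[0]=0,scc[1]=?,scc[2]=?,scc[3]=?,scc[4]=?,scc[5]=?)
step 2: low=(low[0]=0,low[1]=1,low[2]=1,low[3]=?,low[4]=3,low[5]=?); scc=(scc[0]=0,scc[1]=?,scc[2]=?,scc[3]=?,scc[4]=1,scc[5]=?)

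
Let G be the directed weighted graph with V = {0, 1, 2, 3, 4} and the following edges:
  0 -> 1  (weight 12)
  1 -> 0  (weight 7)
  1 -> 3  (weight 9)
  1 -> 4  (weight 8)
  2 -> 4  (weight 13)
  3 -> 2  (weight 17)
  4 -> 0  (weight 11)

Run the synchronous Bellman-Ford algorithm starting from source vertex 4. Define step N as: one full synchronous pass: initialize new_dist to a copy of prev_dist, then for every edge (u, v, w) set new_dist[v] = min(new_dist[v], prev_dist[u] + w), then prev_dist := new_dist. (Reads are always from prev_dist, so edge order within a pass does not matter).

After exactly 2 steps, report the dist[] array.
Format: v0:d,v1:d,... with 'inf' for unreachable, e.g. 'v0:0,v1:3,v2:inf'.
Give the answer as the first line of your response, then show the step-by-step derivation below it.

v0:11,v1:23,v2:inf,v3:inf,v4:0

step 1: dist = v0:11,v1:inf,v2:inf,v3:inf,v4:0
step 2: dist = v0:11,v1:23,v2:inf,v3:inf,v4:0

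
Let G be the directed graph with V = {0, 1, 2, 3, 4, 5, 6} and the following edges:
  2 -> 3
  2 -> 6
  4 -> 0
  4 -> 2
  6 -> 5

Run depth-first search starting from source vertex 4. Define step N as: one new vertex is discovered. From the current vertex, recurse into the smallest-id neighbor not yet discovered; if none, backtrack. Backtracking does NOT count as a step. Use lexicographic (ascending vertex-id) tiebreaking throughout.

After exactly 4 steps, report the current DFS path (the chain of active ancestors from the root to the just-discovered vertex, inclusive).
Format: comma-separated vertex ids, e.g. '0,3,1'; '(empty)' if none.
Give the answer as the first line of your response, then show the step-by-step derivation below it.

4,2,3

step 1: discover 4; path=4; order=4
step 2: discover 0; path=4>0; order=4,0
step 3: discover 2; path=4>2; order=4,0,2
step 4: discover 3; path=4>2>3; order=4,0,2,3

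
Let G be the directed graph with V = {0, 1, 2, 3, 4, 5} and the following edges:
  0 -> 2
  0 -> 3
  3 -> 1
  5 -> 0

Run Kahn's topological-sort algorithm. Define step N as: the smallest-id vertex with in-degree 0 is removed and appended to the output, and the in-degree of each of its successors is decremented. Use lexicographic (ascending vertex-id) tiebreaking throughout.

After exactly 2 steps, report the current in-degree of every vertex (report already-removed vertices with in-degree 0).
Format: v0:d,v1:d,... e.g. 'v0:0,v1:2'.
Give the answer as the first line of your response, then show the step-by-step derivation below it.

v0:0,v1:1,v2:1,v3:1,v4:0,v5:0

step 1: output 4; order=[4]; indeg=(1,1,1,1,0,0)
step 2: output 5; order=[4,5]; indeg=(0,1,1,1,0,0)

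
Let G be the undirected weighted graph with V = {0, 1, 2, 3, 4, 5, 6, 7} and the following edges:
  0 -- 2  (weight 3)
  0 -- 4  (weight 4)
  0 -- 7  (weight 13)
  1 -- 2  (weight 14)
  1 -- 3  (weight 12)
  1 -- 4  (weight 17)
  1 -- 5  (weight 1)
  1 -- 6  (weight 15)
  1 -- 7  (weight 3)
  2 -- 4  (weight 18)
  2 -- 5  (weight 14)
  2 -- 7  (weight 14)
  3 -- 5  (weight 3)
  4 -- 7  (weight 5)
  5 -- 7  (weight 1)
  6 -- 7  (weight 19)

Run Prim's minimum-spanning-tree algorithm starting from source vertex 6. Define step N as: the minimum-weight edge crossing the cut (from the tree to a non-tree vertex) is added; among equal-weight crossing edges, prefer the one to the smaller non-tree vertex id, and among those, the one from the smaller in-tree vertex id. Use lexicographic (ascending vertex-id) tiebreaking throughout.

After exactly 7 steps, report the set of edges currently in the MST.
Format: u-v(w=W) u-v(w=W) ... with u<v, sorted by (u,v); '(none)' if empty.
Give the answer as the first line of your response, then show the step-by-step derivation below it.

0-2(w=3) 0-4(w=4) 1-5(w=1) 1-6(w=15) 3-5(w=3) 4-7(w=5) 5-7(w=1)

step 1: add edge 1-6 (w=15); MST = {1-6(w=15)}
step 2: add edge 1-5 (w=1); MST = {1-5(w=1) 1-6(w=15)}
step 3: add edge 5-7 (w=1); MST = {1-5(w=1) 1-6(w=15) 5-7(w=1)}
step 4: add edge 3-5 (w=3); MST = {1-5(w=1) 1-6(w=15) 3-5(w=3) 5-7(w=1)}
step 5: add edge 4-7 (w=5); MST = {1-5(w=1) 1-6(w=15) 3-5(w=3) 4-7(w=5) 5-7(w=1)}
step 6: add edge 0-4 (w=4); MST = {0-4(w=4) 1-5(w=1) 1-6(w=15) 3-5(w=3) 4-7(w=5) 5-7(w=1)}
step 7: add edge 0-2 (w=3); MST = {0-2(w=3) 0-4(w=4) 1-5(w=1) 1-6(w=15) 3-5(w=3) 4-7(w=5) 5-7(w=1)}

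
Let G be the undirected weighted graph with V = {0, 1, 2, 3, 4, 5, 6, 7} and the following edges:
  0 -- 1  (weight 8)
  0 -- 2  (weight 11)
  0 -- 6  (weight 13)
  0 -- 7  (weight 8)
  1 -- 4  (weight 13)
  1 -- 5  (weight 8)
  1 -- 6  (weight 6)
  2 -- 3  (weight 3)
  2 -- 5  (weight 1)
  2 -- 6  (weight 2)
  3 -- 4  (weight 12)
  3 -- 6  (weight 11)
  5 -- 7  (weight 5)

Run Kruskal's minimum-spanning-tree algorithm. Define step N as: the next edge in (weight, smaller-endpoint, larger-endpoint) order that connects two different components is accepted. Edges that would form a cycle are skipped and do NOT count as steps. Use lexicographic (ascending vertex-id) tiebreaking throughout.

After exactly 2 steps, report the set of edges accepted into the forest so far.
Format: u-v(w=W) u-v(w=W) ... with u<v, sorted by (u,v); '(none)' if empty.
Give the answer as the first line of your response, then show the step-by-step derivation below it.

2-5(w=1) 2-6(w=2)

step 1: add edge 2-5 (w=1); MST = {2-5(w=1)}
step 2: add edge 2-6 (w=2); MST = {2-5(w=1) 2-6(w=2)}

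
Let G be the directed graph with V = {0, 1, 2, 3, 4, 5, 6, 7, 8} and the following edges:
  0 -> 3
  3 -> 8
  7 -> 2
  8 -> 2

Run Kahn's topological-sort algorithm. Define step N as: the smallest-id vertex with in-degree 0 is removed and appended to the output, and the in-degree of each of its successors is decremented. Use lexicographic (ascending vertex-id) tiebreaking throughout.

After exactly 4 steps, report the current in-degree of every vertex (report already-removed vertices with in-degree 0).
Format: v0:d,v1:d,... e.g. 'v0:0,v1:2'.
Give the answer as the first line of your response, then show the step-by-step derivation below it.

v0:0,v1:0,v2:2,v3:0,v4:0,v5:0,v6:0,v7:0,v8:0

step 1: output 0; order=[0]; indeg=(0,0,2,0,0,0,0,0,1)
step 2: output 1; order=[0,1]; indeg=(0,0,2,0,0,0,0,0,1)
step 3: output 3; order=[0,1,3]; indeg=(0,0,2,0,0,0,0,0,0)
step 4: output 4; order=[0,1,3,4]; indeg=(0,0,2,0,0,0,0,0,0)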